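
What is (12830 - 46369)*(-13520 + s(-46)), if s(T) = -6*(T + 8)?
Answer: 445800388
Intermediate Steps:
s(T) = -48 - 6*T (s(T) = -6*(8 + T) = -48 - 6*T)
(12830 - 46369)*(-13520 + s(-46)) = (12830 - 46369)*(-13520 + (-48 - 6*(-46))) = -33539*(-13520 + (-48 + 276)) = -33539*(-13520 + 228) = -33539*(-13292) = 445800388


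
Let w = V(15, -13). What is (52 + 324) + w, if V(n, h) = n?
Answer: 391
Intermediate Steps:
w = 15
(52 + 324) + w = (52 + 324) + 15 = 376 + 15 = 391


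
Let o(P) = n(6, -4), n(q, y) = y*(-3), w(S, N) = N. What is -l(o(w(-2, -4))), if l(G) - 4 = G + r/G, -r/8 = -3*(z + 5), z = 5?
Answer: -36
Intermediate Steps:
n(q, y) = -3*y
o(P) = 12 (o(P) = -3*(-4) = 12)
r = 240 (r = -(-24)*(5 + 5) = -(-24)*10 = -8*(-30) = 240)
l(G) = 4 + G + 240/G (l(G) = 4 + (G + 240/G) = 4 + G + 240/G)
-l(o(w(-2, -4))) = -(4 + 12 + 240/12) = -(4 + 12 + 240*(1/12)) = -(4 + 12 + 20) = -1*36 = -36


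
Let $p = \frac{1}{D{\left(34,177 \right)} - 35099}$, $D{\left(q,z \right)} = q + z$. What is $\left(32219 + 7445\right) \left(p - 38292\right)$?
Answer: $- \frac{6623547370526}{4361} \approx -1.5188 \cdot 10^{9}$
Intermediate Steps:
$p = - \frac{1}{34888}$ ($p = \frac{1}{\left(34 + 177\right) - 35099} = \frac{1}{211 - 35099} = \frac{1}{-34888} = - \frac{1}{34888} \approx -2.8663 \cdot 10^{-5}$)
$\left(32219 + 7445\right) \left(p - 38292\right) = \left(32219 + 7445\right) \left(- \frac{1}{34888} - 38292\right) = 39664 \left(- \frac{1335931297}{34888}\right) = - \frac{6623547370526}{4361}$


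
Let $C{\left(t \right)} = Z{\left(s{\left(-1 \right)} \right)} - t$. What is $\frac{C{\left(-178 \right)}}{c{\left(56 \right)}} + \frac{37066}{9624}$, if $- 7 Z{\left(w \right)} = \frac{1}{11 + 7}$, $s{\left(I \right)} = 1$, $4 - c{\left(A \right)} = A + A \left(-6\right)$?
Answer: $\frac{64258633}{14349384} \approx 4.4781$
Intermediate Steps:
$c{\left(A \right)} = 4 + 5 A$ ($c{\left(A \right)} = 4 - \left(A + A \left(-6\right)\right) = 4 - \left(A - 6 A\right) = 4 - - 5 A = 4 + 5 A$)
$Z{\left(w \right)} = - \frac{1}{126}$ ($Z{\left(w \right)} = - \frac{1}{7 \left(11 + 7\right)} = - \frac{1}{7 \cdot 18} = \left(- \frac{1}{7}\right) \frac{1}{18} = - \frac{1}{126}$)
$C{\left(t \right)} = - \frac{1}{126} - t$
$\frac{C{\left(-178 \right)}}{c{\left(56 \right)}} + \frac{37066}{9624} = \frac{- \frac{1}{126} - -178}{4 + 5 \cdot 56} + \frac{37066}{9624} = \frac{- \frac{1}{126} + 178}{4 + 280} + 37066 \cdot \frac{1}{9624} = \frac{22427}{126 \cdot 284} + \frac{18533}{4812} = \frac{22427}{126} \cdot \frac{1}{284} + \frac{18533}{4812} = \frac{22427}{35784} + \frac{18533}{4812} = \frac{64258633}{14349384}$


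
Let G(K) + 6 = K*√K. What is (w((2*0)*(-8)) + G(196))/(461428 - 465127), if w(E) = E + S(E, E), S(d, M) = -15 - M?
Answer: -2723/3699 ≈ -0.73615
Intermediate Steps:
G(K) = -6 + K^(3/2) (G(K) = -6 + K*√K = -6 + K^(3/2))
w(E) = -15 (w(E) = E + (-15 - E) = -15)
(w((2*0)*(-8)) + G(196))/(461428 - 465127) = (-15 + (-6 + 196^(3/2)))/(461428 - 465127) = (-15 + (-6 + 2744))/(-3699) = (-15 + 2738)*(-1/3699) = 2723*(-1/3699) = -2723/3699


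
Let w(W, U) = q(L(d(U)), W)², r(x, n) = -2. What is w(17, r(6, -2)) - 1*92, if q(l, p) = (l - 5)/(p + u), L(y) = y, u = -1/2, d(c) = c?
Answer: -99992/1089 ≈ -91.820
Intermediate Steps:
u = -½ (u = -1*½ = -½ ≈ -0.50000)
q(l, p) = (-5 + l)/(-½ + p) (q(l, p) = (l - 5)/(p - ½) = (-5 + l)/(-½ + p))
w(W, U) = 4*(-5 + U)²/(-1 + 2*W)² (w(W, U) = (2*(-5 + U)/(-1 + 2*W))² = 4*(-5 + U)²/(-1 + 2*W)²)
w(17, r(6, -2)) - 1*92 = 4*(-5 - 2)²/(-1 + 2*17)² - 1*92 = 4*(-7)²/(-1 + 34)² - 92 = 4*49/33² - 92 = 4*(1/1089)*49 - 92 = 196/1089 - 92 = -99992/1089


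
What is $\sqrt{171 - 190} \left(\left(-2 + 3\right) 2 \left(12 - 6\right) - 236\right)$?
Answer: $- 224 i \sqrt{19} \approx - 976.39 i$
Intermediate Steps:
$\sqrt{171 - 190} \left(\left(-2 + 3\right) 2 \left(12 - 6\right) - 236\right) = \sqrt{-19} \left(1 \cdot 2 \cdot 6 - 236\right) = i \sqrt{19} \left(2 \cdot 6 - 236\right) = i \sqrt{19} \left(12 - 236\right) = i \sqrt{19} \left(-224\right) = - 224 i \sqrt{19}$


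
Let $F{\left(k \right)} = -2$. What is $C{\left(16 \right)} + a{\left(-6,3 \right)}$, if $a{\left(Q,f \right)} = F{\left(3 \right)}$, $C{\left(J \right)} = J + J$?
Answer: $30$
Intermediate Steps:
$C{\left(J \right)} = 2 J$
$a{\left(Q,f \right)} = -2$
$C{\left(16 \right)} + a{\left(-6,3 \right)} = 2 \cdot 16 - 2 = 32 - 2 = 30$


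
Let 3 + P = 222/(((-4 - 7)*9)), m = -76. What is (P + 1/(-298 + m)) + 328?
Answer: 32921/102 ≈ 322.75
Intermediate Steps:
P = -173/33 (P = -3 + 222/(((-4 - 7)*9)) = -3 + 222/((-11*9)) = -3 + 222/(-99) = -3 + 222*(-1/99) = -3 - 74/33 = -173/33 ≈ -5.2424)
(P + 1/(-298 + m)) + 328 = (-173/33 + 1/(-298 - 76)) + 328 = (-173/33 + 1/(-374)) + 328 = (-173/33 - 1/374) + 328 = -535/102 + 328 = 32921/102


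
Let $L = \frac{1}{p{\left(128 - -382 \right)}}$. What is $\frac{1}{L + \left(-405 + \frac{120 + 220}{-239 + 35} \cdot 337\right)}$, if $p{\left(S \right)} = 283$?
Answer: $- \frac{849}{820697} \approx -0.0010345$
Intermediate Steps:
$L = \frac{1}{283} \approx 0.0035336$
$\frac{1}{L + \left(-405 + \frac{120 + 220}{-239 + 35} \cdot 337\right)} = \frac{1}{\frac{1}{283} + \left(-405 + \frac{120 + 220}{-239 + 35} \cdot 337\right)} = \frac{1}{\frac{1}{283} + \left(-405 + \frac{340}{-204} \cdot 337\right)} = \frac{1}{\frac{1}{283} + \left(-405 + 340 \left(- \frac{1}{204}\right) 337\right)} = \frac{1}{\frac{1}{283} - \frac{2900}{3}} = \frac{1}{- \frac{820697}{849}} = - \frac{849}{820697}$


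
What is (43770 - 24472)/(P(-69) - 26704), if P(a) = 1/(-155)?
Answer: -2991190/4139121 ≈ -0.72266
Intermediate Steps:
P(a) = -1/155
(43770 - 24472)/(P(-69) - 26704) = (43770 - 24472)/(-1/155 - 26704) = 19298/(-4139121/155) = 19298*(-155/4139121) = -2991190/4139121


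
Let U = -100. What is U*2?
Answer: -200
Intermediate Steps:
U*2 = -100*2 = -200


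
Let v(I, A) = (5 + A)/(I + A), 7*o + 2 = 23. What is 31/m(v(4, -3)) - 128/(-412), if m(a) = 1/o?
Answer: 9611/103 ≈ 93.311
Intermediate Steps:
o = 3 (o = -2/7 + (1/7)*23 = -2/7 + 23/7 = 3)
v(I, A) = (5 + A)/(A + I)
m(a) = 1/3
31/m(v(4, -3)) - 128/(-412) = 31/(1/3) - 128/(-412) = 31*3 - 128*(-1/412) = 93 + 32/103 = 9611/103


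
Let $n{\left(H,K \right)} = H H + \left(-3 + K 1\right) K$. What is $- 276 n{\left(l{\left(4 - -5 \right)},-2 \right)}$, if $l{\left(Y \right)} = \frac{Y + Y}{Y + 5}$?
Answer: $- \frac{157596}{49} \approx -3216.2$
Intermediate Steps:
$l{\left(Y \right)} = \frac{2 Y}{5 + Y}$
$n{\left(H,K \right)} = H^{2} + K \left(-3 + K\right)$ ($n{\left(H,K \right)} = H^{2} + \left(-3 + K\right) K = H^{2} + K \left(-3 + K\right)$)
$- 276 n{\left(l{\left(4 - -5 \right)},-2 \right)} = - 276 \left(\left(\frac{2 \left(4 - -5\right)}{5 + \left(4 - -5\right)}\right)^{2} + \left(-2\right)^{2} - -6\right) = - 276 \left(\left(\frac{2 \left(4 + 5\right)}{5 + \left(4 + 5\right)}\right)^{2} + 4 + 6\right) = - 276 \left(\left(2 \cdot 9 \frac{1}{5 + 9}\right)^{2} + 4 + 6\right) = - 276 \left(\left(2 \cdot 9 \cdot \frac{1}{14}\right)^{2} + 4 + 6\right) = - 276 \left(\left(\frac{9}{7}\right)^{2} + 4 + 6\right) = - 276 \left(\frac{81}{49} + 4 + 6\right) = \left(-276\right) \frac{571}{49} = - \frac{157596}{49}$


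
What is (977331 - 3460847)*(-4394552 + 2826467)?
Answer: 3894364186860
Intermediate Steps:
(977331 - 3460847)*(-4394552 + 2826467) = -2483516*(-1568085) = 3894364186860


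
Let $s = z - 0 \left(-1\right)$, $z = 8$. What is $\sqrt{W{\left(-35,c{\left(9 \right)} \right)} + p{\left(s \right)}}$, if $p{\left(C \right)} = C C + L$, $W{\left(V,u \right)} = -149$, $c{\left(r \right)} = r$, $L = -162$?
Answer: $i \sqrt{247} \approx 15.716 i$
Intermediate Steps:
$s = 8$ ($s = 8 - 0 \left(-1\right) = 8 - 0 = 8 + 0 = 8$)
$p{\left(C \right)} = -162 + C^{2}$ ($p{\left(C \right)} = C C - 162 = C^{2} - 162 = -162 + C^{2}$)
$\sqrt{W{\left(-35,c{\left(9 \right)} \right)} + p{\left(s \right)}} = \sqrt{-149 - \left(162 - 8^{2}\right)} = \sqrt{-149 + \left(-162 + 64\right)} = \sqrt{-149 - 98} = \sqrt{-247} = i \sqrt{247}$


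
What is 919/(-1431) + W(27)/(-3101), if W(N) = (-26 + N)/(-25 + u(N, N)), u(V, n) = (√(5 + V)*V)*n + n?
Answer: -24232164845795/37732565719674 - 729*√2/13183985227 ≈ -0.64221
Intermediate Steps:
u(V, n) = n + V*n*√(5 + V) (u(V, n) = (V*√(5 + V))*n + n = V*n*√(5 + V) + n = n + V*n*√(5 + V))
W(N) = (-26 + N)/(-25 + N*(1 + N*√(5 + N)))
919/(-1431) + W(27)/(-3101) = 919/(-1431) + ((-26 + 27)/(-25 + 27*(1 + 27*√(5 + 27))))/(-3101) = 919*(-1/1431) + (1/(-25 + 27*(1 + 27*√32)))*(-1/3101) = -919/1431 + (1/(-25 + 27*(1 + 27*(4*√2))))*(-1/3101) = -919/1431 + (1/(-25 + 27*(1 + 108*√2)))*(-1/3101) = -919/1431 + (1/(-25 + (27 + 2916*√2)))*(-1/3101) = -919/1431 + (1/(2 + 2916*√2))*(-1/3101) = -919/1431 - 1/3101/(2 + 2916*√2) = -919/1431 - 1/(3101*(2 + 2916*√2))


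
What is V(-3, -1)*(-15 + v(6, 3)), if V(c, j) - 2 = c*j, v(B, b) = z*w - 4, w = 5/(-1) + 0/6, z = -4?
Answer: 5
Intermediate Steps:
w = -5 (w = 5*(-1) + 0*(1/6) = -5 + 0 = -5)
v(B, b) = 16 (v(B, b) = -4*(-5) - 4 = 20 - 4 = 16)
V(c, j) = 2 + c*j
V(-3, -1)*(-15 + v(6, 3)) = (2 - 3*(-1))*(-15 + 16) = (2 + 3)*1 = 5*1 = 5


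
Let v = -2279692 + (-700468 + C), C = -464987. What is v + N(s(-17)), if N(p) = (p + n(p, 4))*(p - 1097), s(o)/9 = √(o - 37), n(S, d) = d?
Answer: -3453909 - 29511*I*√6 ≈ -3.4539e+6 - 72287.0*I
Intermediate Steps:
s(o) = 9*√(-37 + o) (s(o) = 9*√(o - 37) = 9*√(-37 + o))
N(p) = (-1097 + p)*(4 + p) (N(p) = (p + 4)*(p - 1097) = (4 + p)*(-1097 + p) = (-1097 + p)*(4 + p))
v = -3445147 (v = -2279692 + (-700468 - 464987) = -2279692 - 1165455 = -3445147)
v + N(s(-17)) = -3445147 + (-4388 + (9*√(-37 - 17))² - 9837*√(-37 - 17)) = -3445147 + (-4388 + (9*√(-54))² - 9837*√(-54)) = -3445147 + (-4388 + (9*(3*I*√6))² - 9837*3*I*√6) = -3445147 + (-4388 + (27*I*√6)² - 29511*I*√6) = -3445147 + (-4388 - 4374 - 29511*I*√6) = -3445147 + (-8762 - 29511*I*√6) = -3453909 - 29511*I*√6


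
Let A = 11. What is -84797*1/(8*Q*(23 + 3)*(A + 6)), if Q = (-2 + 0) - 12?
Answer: 84797/49504 ≈ 1.7129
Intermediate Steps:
Q = -14 (Q = -2 - 12 = -14)
-84797*1/(8*Q*(23 + 3)*(A + 6)) = -84797*(-1/(112*(11 + 6)*(23 + 3))) = -84797/(-364*17*8) = -84797/(-14*442*8) = -84797/((-6188*8)) = -84797/(-49504) = -84797*(-1/49504) = 84797/49504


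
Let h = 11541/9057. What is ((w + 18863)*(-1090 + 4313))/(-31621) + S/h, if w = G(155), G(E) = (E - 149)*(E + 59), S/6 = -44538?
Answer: -25760400334679/121645987 ≈ -2.1177e+5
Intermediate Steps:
S = -267228 (S = 6*(-44538) = -267228)
h = 3847/3019 (h = 11541*(1/9057) = 3847/3019 ≈ 1.2743)
G(E) = (-149 + E)*(59 + E)
w = 1284 (w = -8791 + 155**2 - 90*155 = -8791 + 24025 - 13950 = 1284)
((w + 18863)*(-1090 + 4313))/(-31621) + S/h = ((1284 + 18863)*(-1090 + 4313))/(-31621) - 267228/3847/3019 = (20147*3223)*(-1/31621) - 267228*3019/3847 = 64933781*(-1/31621) - 806761332/3847 = -64933781/31621 - 806761332/3847 = -25760400334679/121645987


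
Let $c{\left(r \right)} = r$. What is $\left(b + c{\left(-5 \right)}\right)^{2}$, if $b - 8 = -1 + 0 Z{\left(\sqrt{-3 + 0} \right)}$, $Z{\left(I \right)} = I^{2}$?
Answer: $4$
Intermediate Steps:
$b = 7$ ($b = 8 - \left(1 + 0 \left(\sqrt{-3 + 0}\right)^{2}\right) = 8 - \left(1 + 0 \left(\sqrt{-3}\right)^{2}\right) = 8 - \left(1 + 0 \left(i \sqrt{3}\right)^{2}\right) = 8 + \left(-1 + 0 \left(-3\right)\right) = 8 + \left(-1 + 0\right) = 8 - 1 = 7$)
$\left(b + c{\left(-5 \right)}\right)^{2} = \left(7 - 5\right)^{2} = 2^{2} = 4$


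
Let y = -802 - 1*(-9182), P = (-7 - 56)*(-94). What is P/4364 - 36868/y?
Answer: -13908199/4571290 ≈ -3.0425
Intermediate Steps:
P = 5922 (P = -63*(-94) = 5922)
y = 8380 (y = -802 + 9182 = 8380)
P/4364 - 36868/y = 5922/4364 - 36868/8380 = 5922*(1/4364) - 36868*1/8380 = 2961/2182 - 9217/2095 = -13908199/4571290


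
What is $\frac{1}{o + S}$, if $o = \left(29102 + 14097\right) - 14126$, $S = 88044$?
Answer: $\frac{1}{117117} \approx 8.5385 \cdot 10^{-6}$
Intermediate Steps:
$o = 29073$ ($o = 43199 - 14126 = 29073$)
$\frac{1}{o + S} = \frac{1}{29073 + 88044} = \frac{1}{117117}$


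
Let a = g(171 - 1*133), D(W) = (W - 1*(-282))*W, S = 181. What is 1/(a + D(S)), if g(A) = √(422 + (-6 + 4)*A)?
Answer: 83803/7022942463 - √346/7022942463 ≈ 1.1930e-5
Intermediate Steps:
D(W) = W*(282 + W) (D(W) = (W + 282)*W = (282 + W)*W = W*(282 + W))
g(A) = √(422 - 2*A)
a = √346 (a = √(422 - 2*(171 - 1*133)) = √(422 - 2*(171 - 133)) = √(422 - 2*38) = √(422 - 76) = √346 ≈ 18.601)
1/(a + D(S)) = 1/(√346 + 181*(282 + 181)) = 1/(√346 + 181*463) = 1/(√346 + 83803) = 1/(83803 + √346)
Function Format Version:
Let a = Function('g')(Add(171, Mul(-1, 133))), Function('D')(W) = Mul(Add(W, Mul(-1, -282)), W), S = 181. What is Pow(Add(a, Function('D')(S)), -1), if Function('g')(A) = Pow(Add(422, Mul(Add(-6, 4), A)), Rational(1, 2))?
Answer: Add(Rational(83803, 7022942463), Mul(Rational(-1, 7022942463), Pow(346, Rational(1, 2)))) ≈ 1.1930e-5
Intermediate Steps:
Function('D')(W) = Mul(W, Add(282, W)) (Function('D')(W) = Mul(Add(W, 282), W) = Mul(Add(282, W), W) = Mul(W, Add(282, W)))
Function('g')(A) = Pow(Add(422, Mul(-2, A)), Rational(1, 2))
a = Pow(346, Rational(1, 2)) (a = Pow(Add(422, Mul(-2, Add(171, Mul(-1, 133)))), Rational(1, 2)) = Pow(Add(422, Mul(-2, Add(171, -133))), Rational(1, 2)) = Pow(Add(422, Mul(-2, 38)), Rational(1, 2)) = Pow(Add(422, -76), Rational(1, 2)) = Pow(346, Rational(1, 2)) ≈ 18.601)
Pow(Add(a, Function('D')(S)), -1) = Pow(Add(Pow(346, Rational(1, 2)), Mul(181, Add(282, 181))), -1) = Pow(Add(Pow(346, Rational(1, 2)), Mul(181, 463)), -1) = Pow(Add(Pow(346, Rational(1, 2)), 83803), -1) = Pow(Add(83803, Pow(346, Rational(1, 2))), -1)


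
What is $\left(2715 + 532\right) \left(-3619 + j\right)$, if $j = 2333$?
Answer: $-4175642$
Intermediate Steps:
$\left(2715 + 532\right) \left(-3619 + j\right) = \left(2715 + 532\right) \left(-3619 + 2333\right) = 3247 \left(-1286\right) = -4175642$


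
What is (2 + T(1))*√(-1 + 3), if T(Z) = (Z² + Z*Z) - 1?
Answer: 3*√2 ≈ 4.2426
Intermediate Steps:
T(Z) = -1 + 2*Z² (T(Z) = (Z² + Z²) - 1 = 2*Z² - 1 = -1 + 2*Z²)
(2 + T(1))*√(-1 + 3) = (2 + (-1 + 2*1²))*√(-1 + 3) = (2 + (-1 + 2*1))*√2 = (2 + (-1 + 2))*√2 = (2 + 1)*√2 = 3*√2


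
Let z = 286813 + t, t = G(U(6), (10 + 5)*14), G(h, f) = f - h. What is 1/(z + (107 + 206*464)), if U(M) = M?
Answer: 1/382708 ≈ 2.6130e-6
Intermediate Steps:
t = 204 (t = (10 + 5)*14 - 1*6 = 15*14 - 6 = 210 - 6 = 204)
z = 287017 (z = 286813 + 204 = 287017)
1/(z + (107 + 206*464)) = 1/(287017 + (107 + 206*464)) = 1/(287017 + (107 + 95584)) = 1/(287017 + 95691) = 1/382708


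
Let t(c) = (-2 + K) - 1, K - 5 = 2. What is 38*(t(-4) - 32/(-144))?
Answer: 1444/9 ≈ 160.44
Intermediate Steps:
K = 7 (K = 5 + 2 = 7)
t(c) = 4 (t(c) = (-2 + 7) - 1 = 5 - 1 = 4)
38*(t(-4) - 32/(-144)) = 38*(4 - 32/(-144)) = 38*(4 - 32*(-1/144)) = 38*(4 + 2/9) = 38*(38/9) = 1444/9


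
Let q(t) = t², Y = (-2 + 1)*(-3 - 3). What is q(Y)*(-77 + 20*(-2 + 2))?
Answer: -2772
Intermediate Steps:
Y = 6 (Y = -1*(-6) = 6)
q(Y)*(-77 + 20*(-2 + 2)) = 6²*(-77 + 20*(-2 + 2)) = 36*(-77 + 20*0) = 36*(-77 + 0) = 36*(-77) = -2772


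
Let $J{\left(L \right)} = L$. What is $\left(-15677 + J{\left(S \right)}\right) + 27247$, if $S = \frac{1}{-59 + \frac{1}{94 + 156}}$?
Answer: $\frac{170645680}{14749} \approx 11570.0$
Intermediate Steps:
$S = - \frac{250}{14749}$ ($S = \frac{1}{-59 + \frac{1}{250}} = \frac{1}{- \frac{14749}{250}} = - \frac{250}{14749} \approx -0.01695$)
$\left(-15677 + J{\left(S \right)}\right) + 27247 = \left(-15677 - \frac{250}{14749}\right) + 27247 = - \frac{231220323}{14749} + 27247 = \frac{170645680}{14749}$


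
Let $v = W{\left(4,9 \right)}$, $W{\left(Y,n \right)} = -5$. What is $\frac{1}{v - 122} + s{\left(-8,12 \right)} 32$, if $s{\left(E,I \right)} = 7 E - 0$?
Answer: $- \frac{227585}{127} \approx -1792.0$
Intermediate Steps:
$v = -5$
$s{\left(E,I \right)} = 7 E$ ($s{\left(E,I \right)} = 7 E + 0 = 7 E$)
$\frac{1}{v - 122} + s{\left(-8,12 \right)} 32 = \frac{1}{-5 - 122} + 7 \left(-8\right) 32 = \frac{1}{-127} - 1792 = - \frac{1}{127} - 1792 = - \frac{227585}{127}$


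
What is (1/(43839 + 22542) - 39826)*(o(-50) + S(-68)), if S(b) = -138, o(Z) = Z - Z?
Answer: 121609726430/22127 ≈ 5.4960e+6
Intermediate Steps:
o(Z) = 0
(1/(43839 + 22542) - 39826)*(o(-50) + S(-68)) = (1/(43839 + 22542) - 39826)*(0 - 138) = (1/66381 - 39826)*(-138) = -2643689705/66381*(-138) = 121609726430/22127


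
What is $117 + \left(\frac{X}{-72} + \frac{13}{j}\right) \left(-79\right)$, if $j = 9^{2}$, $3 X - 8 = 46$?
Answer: $\frac{40199}{324} \approx 124.07$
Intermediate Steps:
$X = 18$ ($X = \frac{8}{3} + \frac{1}{3} \cdot 46 = \frac{8}{3} + \frac{46}{3} = 18$)
$j = 81$
$117 + \left(\frac{X}{-72} + \frac{13}{j}\right) \left(-79\right) = 117 + \left(\frac{18}{-72} + \frac{13}{81}\right) \left(-79\right) = 117 + \left(18 \left(- \frac{1}{72}\right) + 13 \cdot \frac{1}{81}\right) \left(-79\right) = 117 + \left(- \frac{1}{4} + \frac{13}{81}\right) \left(-79\right) = 117 - - \frac{2291}{324} = 117 + \frac{2291}{324} = \frac{40199}{324}$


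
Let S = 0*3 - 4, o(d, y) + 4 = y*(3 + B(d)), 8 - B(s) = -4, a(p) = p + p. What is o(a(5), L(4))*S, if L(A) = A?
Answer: -224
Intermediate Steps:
a(p) = 2*p
B(s) = 12 (B(s) = 8 - 1*(-4) = 8 + 4 = 12)
o(d, y) = -4 + 15*y (o(d, y) = -4 + y*(3 + 12) = -4 + y*15 = -4 + 15*y)
S = -4 (S = 0 - 4 = -4)
o(a(5), L(4))*S = (-4 + 15*4)*(-4) = (-4 + 60)*(-4) = 56*(-4) = -224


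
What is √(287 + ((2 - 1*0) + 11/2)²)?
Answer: √1373/2 ≈ 18.527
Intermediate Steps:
√(287 + ((2 - 1*0) + 11/2)²) = √(287 + ((2 + 0) + 11*(½))²) = √(287 + (2 + 11/2)²) = √(287 + (15/2)²) = √(287 + 225/4) = √(1373/4) = √1373/2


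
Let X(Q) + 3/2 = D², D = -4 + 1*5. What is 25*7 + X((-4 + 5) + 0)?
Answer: 349/2 ≈ 174.50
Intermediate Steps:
D = 1 (D = -4 + 5 = 1)
X(Q) = -½ (X(Q) = -3/2 + 1² = -3/2 + 1 = -½)
25*7 + X((-4 + 5) + 0) = 25*7 - ½ = 175 - ½ = 349/2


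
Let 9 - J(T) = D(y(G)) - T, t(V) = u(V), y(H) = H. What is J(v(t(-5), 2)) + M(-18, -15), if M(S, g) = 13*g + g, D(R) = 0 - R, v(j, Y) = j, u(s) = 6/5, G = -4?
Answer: -1019/5 ≈ -203.80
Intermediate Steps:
u(s) = 6/5 (u(s) = 6*(1/5) = 6/5)
t(V) = 6/5
D(R) = -R
J(T) = 5 + T (J(T) = 9 - (-1*(-4) - T) = 9 - (4 - T) = 9 + (-4 + T) = 5 + T)
M(S, g) = 14*g
J(v(t(-5), 2)) + M(-18, -15) = (5 + 6/5) + 14*(-15) = 31/5 - 210 = -1019/5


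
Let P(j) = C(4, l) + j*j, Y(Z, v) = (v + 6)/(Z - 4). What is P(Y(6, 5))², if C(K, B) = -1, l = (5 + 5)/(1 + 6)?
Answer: 13689/16 ≈ 855.56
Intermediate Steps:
l = 10/7 ≈ 1.4286
Y(Z, v) = (6 + v)/(-4 + Z)
P(j) = -1 + j² (P(j) = -1 + j*j = -1 + j²)
P(Y(6, 5))² = (-1 + ((6 + 5)/(-4 + 6))²)² = (-1 + (11/2)²)² = (-1 + 121/4)² = (117/4)² = 13689/16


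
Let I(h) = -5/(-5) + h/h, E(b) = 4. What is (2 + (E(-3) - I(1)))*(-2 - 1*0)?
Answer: -8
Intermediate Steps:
I(h) = 2 (I(h) = -5*(-⅕) + 1 = 1 + 1 = 2)
(2 + (E(-3) - I(1)))*(-2 - 1*0) = (2 + (4 - 1*2))*(-2 - 1*0) = (2 + (4 - 2))*(-2 + 0) = (2 + 2)*(-2) = 4*(-2) = -8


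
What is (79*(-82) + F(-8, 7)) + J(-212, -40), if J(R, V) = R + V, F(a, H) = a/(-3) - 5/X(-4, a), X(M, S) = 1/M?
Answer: -20122/3 ≈ -6707.3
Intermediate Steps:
F(a, H) = 20 - a/3 (F(a, H) = a/(-3) - 5/(1/(-4)) = a*(-⅓) - 5/(-¼) = -a/3 - 5*(-4) = -a/3 + 20 = 20 - a/3)
(79*(-82) + F(-8, 7)) + J(-212, -40) = (79*(-82) + (20 - ⅓*(-8))) + (-212 - 40) = (-6478 + (20 + 8/3)) - 252 = (-6478 + 68/3) - 252 = -19366/3 - 252 = -20122/3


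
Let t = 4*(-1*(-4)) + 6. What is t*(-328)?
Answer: -7216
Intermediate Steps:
t = 22 (t = 4*4 + 6 = 16 + 6 = 22)
t*(-328) = 22*(-328) = -7216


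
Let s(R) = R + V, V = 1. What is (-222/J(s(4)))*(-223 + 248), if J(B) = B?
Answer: -1110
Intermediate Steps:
s(R) = 1 + R (s(R) = R + 1 = 1 + R)
(-222/J(s(4)))*(-223 + 248) = (-222/(1 + 4))*(-223 + 248) = -222/5*25 = -1110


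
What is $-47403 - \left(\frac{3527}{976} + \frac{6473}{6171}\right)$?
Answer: $- \frac{285531421853}{6022896} \approx -47408.0$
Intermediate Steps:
$-47403 - \left(\frac{3527}{976} + \frac{6473}{6171}\right) = -47403 - \left(\frac{6473}{6171} + \frac{10581}{2928}\right) = -47403 - \frac{28082765}{6022896} = - \frac{285531421853}{6022896}$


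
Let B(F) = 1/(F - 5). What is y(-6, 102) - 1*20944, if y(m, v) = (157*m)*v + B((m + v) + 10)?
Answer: -11819827/101 ≈ -1.1703e+5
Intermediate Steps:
B(F) = 1/(-5 + F)
y(m, v) = 1/(5 + m + v) + 157*m*v (y(m, v) = (157*m)*v + 1/(-5 + ((m + v) + 10)) = 157*m*v + 1/(-5 + (10 + m + v)) = 157*m*v + 1/(5 + m + v) = 1/(5 + m + v) + 157*m*v)
y(-6, 102) - 1*20944 = (1 + 157*(-6)*102*(5 - 6 + 102))/(5 - 6 + 102) - 1*20944 = (1 + 157*(-6)*102*101)/101 - 20944 = (1 - 9704484)/101 - 20944 = (1/101)*(-9704483) - 20944 = -9704483/101 - 20944 = -11819827/101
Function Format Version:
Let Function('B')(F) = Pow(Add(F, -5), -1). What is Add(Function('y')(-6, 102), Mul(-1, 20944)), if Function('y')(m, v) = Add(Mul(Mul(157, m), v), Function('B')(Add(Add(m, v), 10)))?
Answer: Rational(-11819827, 101) ≈ -1.1703e+5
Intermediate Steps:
Function('B')(F) = Pow(Add(-5, F), -1)
Function('y')(m, v) = Add(Pow(Add(5, m, v), -1), Mul(157, m, v)) (Function('y')(m, v) = Add(Mul(Mul(157, m), v), Pow(Add(-5, Add(Add(m, v), 10)), -1)) = Add(Mul(157, m, v), Pow(Add(-5, Add(10, m, v)), -1)) = Add(Mul(157, m, v), Pow(Add(5, m, v), -1)) = Add(Pow(Add(5, m, v), -1), Mul(157, m, v)))
Add(Function('y')(-6, 102), Mul(-1, 20944)) = Add(Mul(Pow(Add(5, -6, 102), -1), Add(1, Mul(157, -6, 102, Add(5, -6, 102)))), Mul(-1, 20944)) = Add(Mul(Pow(101, -1), Add(1, Mul(157, -6, 102, 101))), -20944) = Add(Mul(Rational(1, 101), Add(1, -9704484)), -20944) = Add(Mul(Rational(1, 101), -9704483), -20944) = Add(Rational(-9704483, 101), -20944) = Rational(-11819827, 101)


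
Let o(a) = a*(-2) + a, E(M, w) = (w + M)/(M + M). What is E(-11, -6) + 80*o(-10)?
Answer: 17617/22 ≈ 800.77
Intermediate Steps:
E(M, w) = (M + w)/(2*M) (E(M, w) = (M + w)/((2*M)) = (M + w)*(1/(2*M)) = (M + w)/(2*M))
o(a) = -a (o(a) = -2*a + a = -a)
E(-11, -6) + 80*o(-10) = (½)*(-11 - 6)/(-11) + 80*(-1*(-10)) = (½)*(-1/11)*(-17) + 80*10 = 17/22 + 800 = 17617/22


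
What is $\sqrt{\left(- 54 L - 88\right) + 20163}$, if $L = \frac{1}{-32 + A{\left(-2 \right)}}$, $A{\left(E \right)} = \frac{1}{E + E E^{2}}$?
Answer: $\frac{\sqrt{229857935}}{107} \approx 141.69$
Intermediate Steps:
$A{\left(E \right)} = \frac{1}{E + E^{3}}$
$L = - \frac{10}{321}$ ($L = \frac{1}{-32 + \frac{1}{-2 + \left(-2\right)^{3}}} = \frac{1}{-32 + \frac{1}{-2 - 8}} = \frac{1}{-32 + \frac{1}{-10}} = \frac{1}{-32 - \frac{1}{10}} = \frac{1}{- \frac{321}{10}} = - \frac{10}{321} \approx -0.031153$)
$\sqrt{\left(- 54 L - 88\right) + 20163} = \sqrt{\left(\left(-54\right) \left(- \frac{10}{321}\right) - 88\right) + 20163} = \sqrt{\left(\frac{180}{107} - 88\right) + 20163} = \sqrt{- \frac{9236}{107} + 20163} = \sqrt{\frac{2148205}{107}} = \frac{\sqrt{229857935}}{107}$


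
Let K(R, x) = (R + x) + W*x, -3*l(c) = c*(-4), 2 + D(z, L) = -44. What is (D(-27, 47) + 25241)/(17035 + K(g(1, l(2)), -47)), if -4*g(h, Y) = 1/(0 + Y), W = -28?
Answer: 161248/117145 ≈ 1.3765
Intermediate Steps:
D(z, L) = -46 (D(z, L) = -2 - 44 = -46)
l(c) = 4*c/3 (l(c) = -c*(-4)/3 = -(-4)*c/3 = 4*c/3)
g(h, Y) = -1/(4*Y) (g(h, Y) = -1/(4*(0 + Y)) = -1/(4*Y))
K(R, x) = R - 27*x (K(R, x) = (R + x) - 28*x = R - 27*x)
(D(-27, 47) + 25241)/(17035 + K(g(1, l(2)), -47)) = (-46 + 25241)/(17035 + (-1/(4*((4/3)*2)) - 27*(-47))) = 25195/(17035 + (-1/(4*8/3) + 1269)) = 25195/(17035 + (-1/4*3/8 + 1269)) = 25195/(17035 + (-3/32 + 1269)) = 25195/(17035 + 40605/32) = 25195/(585725/32) = 25195*(32/585725) = 161248/117145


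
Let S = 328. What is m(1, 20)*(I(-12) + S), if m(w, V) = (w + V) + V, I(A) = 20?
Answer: 14268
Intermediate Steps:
m(w, V) = w + 2*V (m(w, V) = (V + w) + V = w + 2*V)
m(1, 20)*(I(-12) + S) = (1 + 2*20)*(20 + 328) = (1 + 40)*348 = 41*348 = 14268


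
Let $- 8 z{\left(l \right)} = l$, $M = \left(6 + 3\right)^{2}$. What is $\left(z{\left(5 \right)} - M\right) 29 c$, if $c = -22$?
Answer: $\frac{208307}{4} \approx 52077.0$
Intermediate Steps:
$M = 81$ ($M = 9^{2} = 81$)
$z{\left(l \right)} = - \frac{l}{8}$
$\left(z{\left(5 \right)} - M\right) 29 c = \left(\left(- \frac{1}{8}\right) 5 - 81\right) 29 \left(-22\right) = \left(- \frac{5}{8} - 81\right) 29 \left(-22\right) = \left(- \frac{653}{8}\right) 29 \left(-22\right) = \left(- \frac{18937}{8}\right) \left(-22\right) = \frac{208307}{4}$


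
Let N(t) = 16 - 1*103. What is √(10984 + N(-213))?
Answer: √10897 ≈ 104.39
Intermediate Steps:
N(t) = -87 (N(t) = 16 - 103 = -87)
√(10984 + N(-213)) = √(10984 - 87) = √10897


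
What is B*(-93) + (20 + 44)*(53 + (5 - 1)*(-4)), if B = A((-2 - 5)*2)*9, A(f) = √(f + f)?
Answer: 2368 - 1674*I*√7 ≈ 2368.0 - 4429.0*I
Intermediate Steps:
A(f) = √2*√f (A(f) = √(2*f) = √2*√f)
B = 18*I*√7 (B = (√2*√((-2 - 5)*2))*9 = (√2*√(-7*2))*9 = (√2*√(-14))*9 = (√2*(I*√14))*9 = (2*I*√7)*9 = 18*I*√7 ≈ 47.624*I)
B*(-93) + (20 + 44)*(53 + (5 - 1)*(-4)) = (18*I*√7)*(-93) + (20 + 44)*(53 + (5 - 1)*(-4)) = -1674*I*√7 + 64*(53 + 4*(-4)) = -1674*I*√7 + 64*(53 - 16) = -1674*I*√7 + 64*37 = -1674*I*√7 + 2368 = 2368 - 1674*I*√7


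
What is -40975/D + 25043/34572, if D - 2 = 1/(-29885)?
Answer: -14111075539811/688777956 ≈ -20487.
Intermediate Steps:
D = 59769/29885 (D = 2 + 1/(-29885) = 2 - 1/29885 = 59769/29885 ≈ 2.0000)
-40975/D + 25043/34572 = -40975/59769/29885 + 25043/34572 = -40975*29885/59769 + 25043*(1/34572) = -1224537875/59769 + 25043/34572 = -14111075539811/688777956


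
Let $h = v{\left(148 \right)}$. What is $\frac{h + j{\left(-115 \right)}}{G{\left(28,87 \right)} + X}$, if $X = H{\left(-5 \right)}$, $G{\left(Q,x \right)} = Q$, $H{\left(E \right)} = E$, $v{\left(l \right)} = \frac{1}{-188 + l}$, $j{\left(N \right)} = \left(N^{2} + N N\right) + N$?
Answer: $\frac{1053399}{920} \approx 1145.0$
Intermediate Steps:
$j{\left(N \right)} = N + 2 N^{2}$ ($j{\left(N \right)} = \left(N^{2} + N^{2}\right) + N = 2 N^{2} + N = N + 2 N^{2}$)
$h = - \frac{1}{40}$ ($h = \frac{1}{-188 + 148} = \frac{1}{-40} = - \frac{1}{40} \approx -0.025$)
$X = -5$
$\frac{h + j{\left(-115 \right)}}{G{\left(28,87 \right)} + X} = \frac{- \frac{1}{40} - 115 \left(1 + 2 \left(-115\right)\right)}{28 - 5} = \frac{- \frac{1}{40} - 115 \left(1 - 230\right)}{23} = \left(- \frac{1}{40} - -26335\right) \frac{1}{23} = \left(- \frac{1}{40} + 26335\right) \frac{1}{23} = \frac{1053399}{40} \cdot \frac{1}{23} = \frac{1053399}{920}$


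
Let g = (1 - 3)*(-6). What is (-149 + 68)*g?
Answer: -972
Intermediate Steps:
g = 12 (g = -2*(-6) = 12)
(-149 + 68)*g = (-149 + 68)*12 = -81*12 = -972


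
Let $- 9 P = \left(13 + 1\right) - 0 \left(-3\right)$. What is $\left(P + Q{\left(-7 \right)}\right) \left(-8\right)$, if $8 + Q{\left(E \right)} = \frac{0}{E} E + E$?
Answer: $\frac{1192}{9} \approx 132.44$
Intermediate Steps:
$Q{\left(E \right)} = -8 + E$ ($Q{\left(E \right)} = -8 + \left(\frac{0}{E} E + E\right) = -8 + \left(0 E + E\right) = -8 + \left(0 + E\right) = -8 + E$)
$P = - \frac{14}{9}$ ($P = - \frac{\left(13 + 1\right) - 0 \left(-3\right)}{9} = - \frac{14 - 0}{9} = - \frac{14 + 0}{9} = \left(- \frac{1}{9}\right) 14 = - \frac{14}{9} \approx -1.5556$)
$\left(P + Q{\left(-7 \right)}\right) \left(-8\right) = \left(- \frac{14}{9} - 15\right) \left(-8\right) = \left(- \frac{149}{9}\right) \left(-8\right) = \frac{1192}{9}$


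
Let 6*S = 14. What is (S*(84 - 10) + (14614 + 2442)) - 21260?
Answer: -12094/3 ≈ -4031.3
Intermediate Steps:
S = 7/3 (S = (⅙)*14 = 7/3 ≈ 2.3333)
(S*(84 - 10) + (14614 + 2442)) - 21260 = (7*(84 - 10)/3 + (14614 + 2442)) - 21260 = ((7/3)*74 + 17056) - 21260 = (518/3 + 17056) - 21260 = 51686/3 - 21260 = -12094/3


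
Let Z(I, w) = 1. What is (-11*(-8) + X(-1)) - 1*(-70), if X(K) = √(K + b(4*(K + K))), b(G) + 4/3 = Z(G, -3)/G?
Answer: 158 + I*√354/12 ≈ 158.0 + 1.5679*I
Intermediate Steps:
b(G) = -4/3 + 1/G
X(K) = √(-4/3 + K + 1/(8*K)) (X(K) = √(K + (-4/3 + 1/(4*(K + K)))) = √(K + (-4/3 + 1/(4*(2*K)))) = √(K + (-4/3 + 1/(8*K))) = √(-4/3 + K + 1/(8*K)))
(-11*(-8) + X(-1)) - 1*(-70) = (-11*(-8) + √(-192 + 18/(-1) + 144*(-1))/12) - 1*(-70) = (88 + √(-192 + 18*(-1) - 144)/12) + 70 = (88 + √(-192 - 18 - 144)/12) + 70 = (88 + √(-354)/12) + 70 = (88 + (I*√354)/12) + 70 = (88 + I*√354/12) + 70 = 158 + I*√354/12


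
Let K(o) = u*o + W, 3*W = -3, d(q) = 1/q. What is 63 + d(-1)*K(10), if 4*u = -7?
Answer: 163/2 ≈ 81.500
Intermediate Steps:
u = -7/4 (u = (¼)*(-7) = -7/4 ≈ -1.7500)
d(q) = 1/q
W = -1 (W = (⅓)*(-3) = -1)
K(o) = -1 - 7*o/4 (K(o) = -7*o/4 - 1 = -1 - 7*o/4)
63 + d(-1)*K(10) = 63 + (-1 - 7/4*10)/(-1) = 63 - (-1 - 35/2) = 63 - 1*(-37/2) = 63 + 37/2 = 163/2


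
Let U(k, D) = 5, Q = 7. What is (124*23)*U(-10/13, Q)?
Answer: 14260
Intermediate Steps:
(124*23)*U(-10/13, Q) = (124*23)*5 = 2852*5 = 14260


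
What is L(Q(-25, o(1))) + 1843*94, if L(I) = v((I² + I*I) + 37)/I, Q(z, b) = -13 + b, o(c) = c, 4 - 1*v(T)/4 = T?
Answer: 173349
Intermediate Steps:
v(T) = 16 - 4*T
L(I) = (-132 - 8*I²)/I (L(I) = (16 - 4*((I² + I*I) + 37))/I = (16 - 4*((I² + I²) + 37))/I = (16 - 4*(2*I² + 37))/I = (16 - 4*(37 + 2*I²))/I = (16 + (-148 - 8*I²))/I = (-132 - 8*I²)/I)
L(Q(-25, o(1))) + 1843*94 = (-132/(-13 + 1) - 8*(-13 + 1)) + 1843*94 = (-132/(-12) - 8*(-12)) + 173242 = (-132*(-1/12) + 96) + 173242 = (11 + 96) + 173242 = 107 + 173242 = 173349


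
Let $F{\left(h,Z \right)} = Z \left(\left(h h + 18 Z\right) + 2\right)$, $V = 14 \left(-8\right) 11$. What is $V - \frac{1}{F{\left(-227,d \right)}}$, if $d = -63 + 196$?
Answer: $- \frac{8835934801}{7172025} \approx -1232.0$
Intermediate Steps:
$d = 133$
$V = -1232$ ($V = \left(-112\right) 11 = -1232$)
$F{\left(h,Z \right)} = Z \left(2 + h^{2} + 18 Z\right)$ ($F{\left(h,Z \right)} = Z \left(\left(h^{2} + 18 Z\right) + 2\right) = Z \left(2 + h^{2} + 18 Z\right)$)
$V - \frac{1}{F{\left(-227,d \right)}} = -1232 - \frac{1}{133 \left(2 + \left(-227\right)^{2} + 18 \cdot 133\right)} = -1232 - \frac{1}{133 \left(2 + 51529 + 2394\right)} = -1232 - \frac{1}{133 \cdot 53925} = -1232 - \frac{1}{7172025} = - \frac{8835934801}{7172025}$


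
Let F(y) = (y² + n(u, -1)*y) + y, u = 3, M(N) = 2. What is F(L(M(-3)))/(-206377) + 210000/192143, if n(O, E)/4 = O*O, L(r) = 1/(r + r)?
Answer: 99056870099/90637476368 ≈ 1.0929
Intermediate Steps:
L(r) = 1/(2*r)
n(O, E) = 4*O² (n(O, E) = 4*(O*O) = 4*O²)
F(y) = y² + 37*y (F(y) = (y² + (4*3²)*y) + y = (y² + (4*9)*y) + y = (y² + 36*y) + y = y² + 37*y)
F(L(M(-3)))/(-206377) + 210000/192143 = (((½)/2)*(37 + (½)/2))/(-206377) + 210000/192143 = (((½)*(½))*(37 + (½)*(½)))*(-1/206377) + 210000*(1/192143) = ((37 + ¼)/4)*(-1/206377) + 30000/27449 = ((¼)*(149/4))*(-1/206377) + 30000/27449 = (149/16)*(-1/206377) + 30000/27449 = -149/3302032 + 30000/27449 = 99056870099/90637476368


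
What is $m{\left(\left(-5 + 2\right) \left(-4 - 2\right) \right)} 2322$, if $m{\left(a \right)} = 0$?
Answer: $0$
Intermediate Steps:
$m{\left(\left(-5 + 2\right) \left(-4 - 2\right) \right)} 2322 = 0 \cdot 2322 = 0$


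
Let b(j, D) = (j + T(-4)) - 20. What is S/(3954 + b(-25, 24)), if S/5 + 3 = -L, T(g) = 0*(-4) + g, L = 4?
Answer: -7/781 ≈ -0.0089629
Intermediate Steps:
T(g) = g (T(g) = 0 + g = g)
b(j, D) = -24 + j (b(j, D) = (j - 4) - 20 = (-4 + j) - 20 = -24 + j)
S = -35 (S = -15 + 5*(-1*4) = -15 + 5*(-4) = -15 - 20 = -35)
S/(3954 + b(-25, 24)) = -35/(3954 + (-24 - 25)) = -35/(3954 - 49) = -35/3905 = (1/3905)*(-35) = -7/781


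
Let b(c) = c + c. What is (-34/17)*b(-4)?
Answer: 16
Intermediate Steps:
b(c) = 2*c
(-34/17)*b(-4) = (-34/17)*(2*(-4)) = -34*1/17*(-8) = -2*(-8) = 16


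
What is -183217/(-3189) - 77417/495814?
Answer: 90594670825/1581150846 ≈ 57.297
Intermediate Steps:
-183217/(-3189) - 77417/495814 = -183217*(-1/3189) - 77417*1/495814 = 183217/3189 - 77417/495814 = 90594670825/1581150846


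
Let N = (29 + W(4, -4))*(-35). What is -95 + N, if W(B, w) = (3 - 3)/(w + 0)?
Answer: -1110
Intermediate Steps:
W(B, w) = 0 (W(B, w) = 0/w = 0)
N = -1015 (N = (29 + 0)*(-35) = 29*(-35) = -1015)
-95 + N = -95 - 1015 = -1110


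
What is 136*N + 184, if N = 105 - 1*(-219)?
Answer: 44248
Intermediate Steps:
N = 324 (N = 105 + 219 = 324)
136*N + 184 = 136*324 + 184 = 44064 + 184 = 44248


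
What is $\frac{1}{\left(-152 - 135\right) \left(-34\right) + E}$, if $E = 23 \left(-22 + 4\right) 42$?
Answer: $- \frac{1}{7630} \approx -0.00013106$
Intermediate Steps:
$E = -17388$ ($E = 23 \left(-18\right) 42 = \left(-414\right) 42 = -17388$)
$\frac{1}{\left(-152 - 135\right) \left(-34\right) + E} = \frac{1}{\left(-152 - 135\right) \left(-34\right) - 17388} = \frac{1}{\left(-287\right) \left(-34\right) - 17388} = \frac{1}{9758 - 17388} = \frac{1}{-7630} = - \frac{1}{7630}$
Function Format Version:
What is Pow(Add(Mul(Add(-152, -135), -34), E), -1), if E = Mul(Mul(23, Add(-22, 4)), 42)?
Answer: Rational(-1, 7630) ≈ -0.00013106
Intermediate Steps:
E = -17388 (E = Mul(Mul(23, -18), 42) = Mul(-414, 42) = -17388)
Pow(Add(Mul(Add(-152, -135), -34), E), -1) = Pow(Add(Mul(Add(-152, -135), -34), -17388), -1) = Pow(Add(Mul(-287, -34), -17388), -1) = Pow(Add(9758, -17388), -1) = Pow(-7630, -1) = Rational(-1, 7630)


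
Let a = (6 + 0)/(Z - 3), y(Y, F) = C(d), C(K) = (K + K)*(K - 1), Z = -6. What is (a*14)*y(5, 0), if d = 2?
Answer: -112/3 ≈ -37.333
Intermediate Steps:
C(K) = 2*K*(-1 + K) (C(K) = (2*K)*(-1 + K) = 2*K*(-1 + K))
y(Y, F) = 4 (y(Y, F) = 2*2*(-1 + 2) = 2*2*1 = 4)
a = -⅔ (a = (6 + 0)/(-6 - 3) = 6/(-9) = 6*(-⅑) = -⅔ ≈ -0.66667)
(a*14)*y(5, 0) = -⅔*14*4 = -28/3*4 = -112/3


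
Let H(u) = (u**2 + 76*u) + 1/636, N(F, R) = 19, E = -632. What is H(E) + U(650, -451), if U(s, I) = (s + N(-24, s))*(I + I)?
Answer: -160301255/636 ≈ -2.5205e+5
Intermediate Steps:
U(s, I) = 2*I*(19 + s) (U(s, I) = (s + 19)*(I + I) = (19 + s)*(2*I) = 2*I*(19 + s))
H(u) = 1/636 + u**2 + 76*u (H(u) = (u**2 + 76*u) + 1/636 = 1/636 + u**2 + 76*u)
H(E) + U(650, -451) = (1/636 + (-632)**2 + 76*(-632)) + 2*(-451)*(19 + 650) = (1/636 + 399424 - 48032) + 2*(-451)*669 = 223485313/636 - 603438 = -160301255/636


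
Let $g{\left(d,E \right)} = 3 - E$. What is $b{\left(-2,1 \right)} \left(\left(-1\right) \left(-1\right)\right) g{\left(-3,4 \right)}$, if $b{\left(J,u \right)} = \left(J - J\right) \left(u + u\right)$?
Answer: $0$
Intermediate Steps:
$b{\left(J,u \right)} = 0$ ($b{\left(J,u \right)} = 0 \cdot 2 u = 0$)
$b{\left(-2,1 \right)} \left(\left(-1\right) \left(-1\right)\right) g{\left(-3,4 \right)} = 0 \left(\left(-1\right) \left(-1\right)\right) \left(3 - 4\right) = 0 \cdot 1 \left(3 - 4\right) = 0 \left(-1\right) = 0$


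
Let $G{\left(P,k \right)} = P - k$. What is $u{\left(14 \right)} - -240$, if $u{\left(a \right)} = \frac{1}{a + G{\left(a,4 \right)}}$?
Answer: $\frac{5761}{24} \approx 240.04$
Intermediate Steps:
$u{\left(a \right)} = \frac{1}{-4 + 2 a}$ ($u{\left(a \right)} = \frac{1}{a + \left(a - 4\right)} = \frac{1}{a + \left(-4 + a\right)} = \frac{1}{-4 + 2 a}$)
$u{\left(14 \right)} - -240 = \frac{1}{2 \left(-2 + 14\right)} - -240 = \frac{1}{2 \cdot 12} + 240 = \frac{1}{2} \cdot \frac{1}{12} + 240 = \frac{1}{24} + 240 = \frac{5761}{24}$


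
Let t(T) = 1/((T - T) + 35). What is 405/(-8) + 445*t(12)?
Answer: -2123/56 ≈ -37.911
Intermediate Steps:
t(T) = 1/35 (t(T) = 1/(0 + 35) = 1/35)
405/(-8) + 445*t(12) = 405/(-8) + 445*(1/35) = 405*(-⅛) + 89/7 = -405/8 + 89/7 = -2123/56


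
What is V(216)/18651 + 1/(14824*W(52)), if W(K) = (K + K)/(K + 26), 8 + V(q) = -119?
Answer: -7474639/1105929696 ≈ -0.0067587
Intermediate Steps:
V(q) = -127 (V(q) = -8 - 119 = -127)
W(K) = 2*K/(26 + K) (W(K) = (2*K)/(26 + K) = 2*K/(26 + K))
V(216)/18651 + 1/(14824*W(52)) = -127/18651 + 1/(14824*((2*52/(26 + 52)))) = -127*1/18651 + 1/(14824*((2*52/78))) = -127/18651 + 1/(14824*((2*52*(1/78)))) = -127/18651 + 1/(14824*(4/3)) = -127/18651 + (1/14824)*(¾) = -127/18651 + 3/59296 = -7474639/1105929696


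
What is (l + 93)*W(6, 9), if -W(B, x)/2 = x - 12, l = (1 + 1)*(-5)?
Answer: 498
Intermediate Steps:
l = -10 (l = 2*(-5) = -10)
W(B, x) = 24 - 2*x (W(B, x) = -2*(x - 12) = -2*(-12 + x) = 24 - 2*x)
(l + 93)*W(6, 9) = (-10 + 93)*(24 - 2*9) = 83*(24 - 18) = 83*6 = 498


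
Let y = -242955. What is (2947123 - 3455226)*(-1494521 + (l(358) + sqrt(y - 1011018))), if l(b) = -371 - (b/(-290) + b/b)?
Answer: 110136053656518/145 - 508103*I*sqrt(1253973) ≈ 7.5956e+11 - 5.6898e+8*I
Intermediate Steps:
l(b) = -372 + b/290 (l(b) = -371 - (b*(-1/290) + 1) = -371 - (-b/290 + 1) = -371 - (1 - b/290) = -371 + (-1 + b/290) = -372 + b/290)
(2947123 - 3455226)*(-1494521 + (l(358) + sqrt(y - 1011018))) = (2947123 - 3455226)*(-1494521 + ((-372 + (1/290)*358) + sqrt(-242955 - 1011018))) = -508103*(-1494521 + ((-372 + 179/145) + sqrt(-1253973))) = -508103*(-1494521 + (-53761/145 + I*sqrt(1253973))) = -508103*(-216759306/145 + I*sqrt(1253973)) = 110136053656518/145 - 508103*I*sqrt(1253973)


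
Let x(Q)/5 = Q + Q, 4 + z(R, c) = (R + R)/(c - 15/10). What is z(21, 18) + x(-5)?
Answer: -566/11 ≈ -51.455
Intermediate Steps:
z(R, c) = -4 + 2*R/(-3/2 + c) (z(R, c) = -4 + (R + R)/(c - 15/10) = -4 + (2*R)/(c - 15*⅒) = -4 + (2*R)/(c - 3/2) = -4 + (2*R)/(-3/2 + c) = -4 + 2*R/(-3/2 + c))
x(Q) = 10*Q (x(Q) = 5*(Q + Q) = 5*(2*Q) = 10*Q)
z(21, 18) + x(-5) = 4*(3 + 21 - 2*18)/(-3 + 2*18) + 10*(-5) = 4*(3 + 21 - 36)/(-3 + 36) - 50 = 4*(-12)/33 - 50 = 4*(1/33)*(-12) - 50 = -16/11 - 50 = -566/11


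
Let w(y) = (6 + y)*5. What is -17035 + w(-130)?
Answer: -17655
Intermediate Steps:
w(y) = 30 + 5*y
-17035 + w(-130) = -17035 + (30 + 5*(-130)) = -17035 + (30 - 650) = -17035 - 620 = -17655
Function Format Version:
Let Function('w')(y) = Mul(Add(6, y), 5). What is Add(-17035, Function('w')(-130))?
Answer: -17655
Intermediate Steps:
Function('w')(y) = Add(30, Mul(5, y))
Add(-17035, Function('w')(-130)) = Add(-17035, Add(30, Mul(5, -130))) = Add(-17035, Add(30, -650)) = Add(-17035, -620) = -17655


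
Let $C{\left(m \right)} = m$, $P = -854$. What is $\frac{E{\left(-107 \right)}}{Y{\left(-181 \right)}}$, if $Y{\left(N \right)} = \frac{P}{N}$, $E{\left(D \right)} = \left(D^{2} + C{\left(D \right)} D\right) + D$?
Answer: $\frac{4125171}{854} \approx 4830.4$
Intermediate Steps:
$E{\left(D \right)} = D + 2 D^{2}$ ($E{\left(D \right)} = \left(D^{2} + D D\right) + D = \left(D^{2} + D^{2}\right) + D = 2 D^{2} + D = D + 2 D^{2}$)
$Y{\left(N \right)} = - \frac{854}{N}$
$\frac{E{\left(-107 \right)}}{Y{\left(-181 \right)}} = \frac{\left(-107\right) \left(1 + 2 \left(-107\right)\right)}{\left(-854\right) \frac{1}{-181}} = \frac{\left(-107\right) \left(1 - 214\right)}{\left(-854\right) \left(- \frac{1}{181}\right)} = \frac{\left(-107\right) \left(-213\right)}{\frac{854}{181}} = 22791 \cdot \frac{181}{854} = \frac{4125171}{854}$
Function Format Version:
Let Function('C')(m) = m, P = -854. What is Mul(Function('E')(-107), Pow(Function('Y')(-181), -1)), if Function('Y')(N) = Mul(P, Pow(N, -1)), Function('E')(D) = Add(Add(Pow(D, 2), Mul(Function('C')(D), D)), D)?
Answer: Rational(4125171, 854) ≈ 4830.4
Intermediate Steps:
Function('E')(D) = Add(D, Mul(2, Pow(D, 2))) (Function('E')(D) = Add(Add(Pow(D, 2), Mul(D, D)), D) = Add(Add(Pow(D, 2), Pow(D, 2)), D) = Add(Mul(2, Pow(D, 2)), D) = Add(D, Mul(2, Pow(D, 2))))
Function('Y')(N) = Mul(-854, Pow(N, -1))
Mul(Function('E')(-107), Pow(Function('Y')(-181), -1)) = Mul(Mul(-107, Add(1, Mul(2, -107))), Pow(Mul(-854, Pow(-181, -1)), -1)) = Mul(Mul(-107, Add(1, -214)), Pow(Mul(-854, Rational(-1, 181)), -1)) = Mul(Mul(-107, -213), Pow(Rational(854, 181), -1)) = Mul(22791, Rational(181, 854)) = Rational(4125171, 854)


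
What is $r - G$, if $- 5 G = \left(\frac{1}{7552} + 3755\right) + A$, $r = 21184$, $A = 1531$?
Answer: $\frac{839827713}{37760} \approx 22241.0$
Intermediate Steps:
$G = - \frac{39919873}{37760}$ ($G = - \frac{\left(\frac{1}{7552} + 3755\right) + 1531}{5} = - \frac{\frac{28357761}{7552} + 1531}{5} = \left(- \frac{1}{5}\right) \frac{39919873}{7552} = - \frac{39919873}{37760} \approx -1057.2$)
$r - G = 21184 - - \frac{39919873}{37760} = 21184 + \frac{39919873}{37760} = \frac{839827713}{37760}$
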